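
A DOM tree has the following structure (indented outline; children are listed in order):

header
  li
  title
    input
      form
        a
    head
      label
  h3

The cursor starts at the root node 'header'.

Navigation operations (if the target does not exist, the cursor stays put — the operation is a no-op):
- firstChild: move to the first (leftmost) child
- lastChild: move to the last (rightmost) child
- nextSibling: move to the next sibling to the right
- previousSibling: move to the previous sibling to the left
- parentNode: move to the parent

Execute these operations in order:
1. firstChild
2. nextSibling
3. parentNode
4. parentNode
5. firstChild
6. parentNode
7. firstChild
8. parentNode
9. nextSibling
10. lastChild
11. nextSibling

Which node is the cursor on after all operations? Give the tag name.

Answer: h3

Derivation:
After 1 (firstChild): li
After 2 (nextSibling): title
After 3 (parentNode): header
After 4 (parentNode): header (no-op, stayed)
After 5 (firstChild): li
After 6 (parentNode): header
After 7 (firstChild): li
After 8 (parentNode): header
After 9 (nextSibling): header (no-op, stayed)
After 10 (lastChild): h3
After 11 (nextSibling): h3 (no-op, stayed)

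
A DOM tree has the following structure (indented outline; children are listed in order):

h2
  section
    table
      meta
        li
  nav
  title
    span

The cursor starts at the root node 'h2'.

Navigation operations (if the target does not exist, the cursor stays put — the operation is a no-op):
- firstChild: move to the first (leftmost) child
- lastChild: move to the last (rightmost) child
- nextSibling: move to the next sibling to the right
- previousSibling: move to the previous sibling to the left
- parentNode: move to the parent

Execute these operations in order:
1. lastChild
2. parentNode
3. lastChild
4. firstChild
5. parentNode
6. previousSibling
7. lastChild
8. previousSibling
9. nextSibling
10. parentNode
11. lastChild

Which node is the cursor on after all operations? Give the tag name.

After 1 (lastChild): title
After 2 (parentNode): h2
After 3 (lastChild): title
After 4 (firstChild): span
After 5 (parentNode): title
After 6 (previousSibling): nav
After 7 (lastChild): nav (no-op, stayed)
After 8 (previousSibling): section
After 9 (nextSibling): nav
After 10 (parentNode): h2
After 11 (lastChild): title

Answer: title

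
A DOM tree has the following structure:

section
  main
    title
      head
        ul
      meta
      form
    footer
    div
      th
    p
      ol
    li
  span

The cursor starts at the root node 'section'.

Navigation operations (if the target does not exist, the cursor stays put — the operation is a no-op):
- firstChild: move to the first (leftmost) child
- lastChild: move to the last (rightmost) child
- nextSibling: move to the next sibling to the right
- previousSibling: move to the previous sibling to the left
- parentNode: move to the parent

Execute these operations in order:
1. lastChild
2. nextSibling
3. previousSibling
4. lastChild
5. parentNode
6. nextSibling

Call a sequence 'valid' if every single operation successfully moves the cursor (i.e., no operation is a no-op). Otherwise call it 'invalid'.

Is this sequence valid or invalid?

After 1 (lastChild): span
After 2 (nextSibling): span (no-op, stayed)
After 3 (previousSibling): main
After 4 (lastChild): li
After 5 (parentNode): main
After 6 (nextSibling): span

Answer: invalid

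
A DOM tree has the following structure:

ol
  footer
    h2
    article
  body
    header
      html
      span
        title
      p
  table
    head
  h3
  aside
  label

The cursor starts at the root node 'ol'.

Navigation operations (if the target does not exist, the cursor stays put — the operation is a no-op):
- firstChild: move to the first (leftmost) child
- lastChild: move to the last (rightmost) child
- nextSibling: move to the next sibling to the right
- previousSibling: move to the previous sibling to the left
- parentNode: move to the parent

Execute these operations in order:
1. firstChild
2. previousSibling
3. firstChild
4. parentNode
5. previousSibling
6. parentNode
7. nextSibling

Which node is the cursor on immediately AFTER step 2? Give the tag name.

After 1 (firstChild): footer
After 2 (previousSibling): footer (no-op, stayed)

Answer: footer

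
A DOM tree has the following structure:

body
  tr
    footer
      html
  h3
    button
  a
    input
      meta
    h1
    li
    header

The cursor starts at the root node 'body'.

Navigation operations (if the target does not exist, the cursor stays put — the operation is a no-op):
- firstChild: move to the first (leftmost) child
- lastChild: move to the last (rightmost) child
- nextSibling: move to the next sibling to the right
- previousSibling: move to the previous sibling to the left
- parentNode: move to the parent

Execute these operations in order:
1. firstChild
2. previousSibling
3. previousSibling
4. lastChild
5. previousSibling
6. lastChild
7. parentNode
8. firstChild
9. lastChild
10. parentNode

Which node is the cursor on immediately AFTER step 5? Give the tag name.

Answer: footer

Derivation:
After 1 (firstChild): tr
After 2 (previousSibling): tr (no-op, stayed)
After 3 (previousSibling): tr (no-op, stayed)
After 4 (lastChild): footer
After 5 (previousSibling): footer (no-op, stayed)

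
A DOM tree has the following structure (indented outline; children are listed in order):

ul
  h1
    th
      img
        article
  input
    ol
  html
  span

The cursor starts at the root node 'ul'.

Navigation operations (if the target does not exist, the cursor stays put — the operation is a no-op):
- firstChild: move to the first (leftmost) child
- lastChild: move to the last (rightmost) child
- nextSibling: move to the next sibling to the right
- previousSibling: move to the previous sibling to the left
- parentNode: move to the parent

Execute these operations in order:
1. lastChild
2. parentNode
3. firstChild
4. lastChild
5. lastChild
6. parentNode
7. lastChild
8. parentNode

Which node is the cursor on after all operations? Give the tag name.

Answer: th

Derivation:
After 1 (lastChild): span
After 2 (parentNode): ul
After 3 (firstChild): h1
After 4 (lastChild): th
After 5 (lastChild): img
After 6 (parentNode): th
After 7 (lastChild): img
After 8 (parentNode): th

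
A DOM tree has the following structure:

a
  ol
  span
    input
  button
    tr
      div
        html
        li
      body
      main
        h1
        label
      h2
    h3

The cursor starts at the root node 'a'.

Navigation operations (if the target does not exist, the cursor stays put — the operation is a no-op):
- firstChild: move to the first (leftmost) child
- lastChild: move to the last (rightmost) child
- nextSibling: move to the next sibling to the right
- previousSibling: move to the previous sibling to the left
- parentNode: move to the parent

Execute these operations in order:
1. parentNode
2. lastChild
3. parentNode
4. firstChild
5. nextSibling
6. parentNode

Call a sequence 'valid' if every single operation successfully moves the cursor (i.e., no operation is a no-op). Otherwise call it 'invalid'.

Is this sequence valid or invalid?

After 1 (parentNode): a (no-op, stayed)
After 2 (lastChild): button
After 3 (parentNode): a
After 4 (firstChild): ol
After 5 (nextSibling): span
After 6 (parentNode): a

Answer: invalid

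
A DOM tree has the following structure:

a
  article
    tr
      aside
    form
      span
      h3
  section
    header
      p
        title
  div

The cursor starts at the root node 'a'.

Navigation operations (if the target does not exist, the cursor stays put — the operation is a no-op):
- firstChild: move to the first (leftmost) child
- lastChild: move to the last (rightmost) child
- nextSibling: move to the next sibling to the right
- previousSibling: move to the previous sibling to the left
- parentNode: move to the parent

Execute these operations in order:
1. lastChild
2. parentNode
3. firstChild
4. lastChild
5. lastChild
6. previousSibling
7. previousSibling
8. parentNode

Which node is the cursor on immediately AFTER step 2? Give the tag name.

After 1 (lastChild): div
After 2 (parentNode): a

Answer: a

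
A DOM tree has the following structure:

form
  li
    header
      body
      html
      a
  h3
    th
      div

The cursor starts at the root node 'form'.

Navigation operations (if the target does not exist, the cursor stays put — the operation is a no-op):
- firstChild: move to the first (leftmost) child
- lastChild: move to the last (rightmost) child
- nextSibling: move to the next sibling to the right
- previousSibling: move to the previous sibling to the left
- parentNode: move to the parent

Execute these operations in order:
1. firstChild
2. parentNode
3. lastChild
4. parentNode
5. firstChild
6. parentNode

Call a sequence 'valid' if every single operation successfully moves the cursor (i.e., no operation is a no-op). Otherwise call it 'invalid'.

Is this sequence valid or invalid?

Answer: valid

Derivation:
After 1 (firstChild): li
After 2 (parentNode): form
After 3 (lastChild): h3
After 4 (parentNode): form
After 5 (firstChild): li
After 6 (parentNode): form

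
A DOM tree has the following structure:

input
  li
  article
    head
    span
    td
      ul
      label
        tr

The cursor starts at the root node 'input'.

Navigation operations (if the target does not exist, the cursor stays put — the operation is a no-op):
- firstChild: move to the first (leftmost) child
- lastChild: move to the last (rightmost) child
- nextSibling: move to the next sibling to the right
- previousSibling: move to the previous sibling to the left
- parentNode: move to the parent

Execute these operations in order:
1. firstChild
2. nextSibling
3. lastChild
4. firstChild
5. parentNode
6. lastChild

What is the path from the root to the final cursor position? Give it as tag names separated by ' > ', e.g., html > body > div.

After 1 (firstChild): li
After 2 (nextSibling): article
After 3 (lastChild): td
After 4 (firstChild): ul
After 5 (parentNode): td
After 6 (lastChild): label

Answer: input > article > td > label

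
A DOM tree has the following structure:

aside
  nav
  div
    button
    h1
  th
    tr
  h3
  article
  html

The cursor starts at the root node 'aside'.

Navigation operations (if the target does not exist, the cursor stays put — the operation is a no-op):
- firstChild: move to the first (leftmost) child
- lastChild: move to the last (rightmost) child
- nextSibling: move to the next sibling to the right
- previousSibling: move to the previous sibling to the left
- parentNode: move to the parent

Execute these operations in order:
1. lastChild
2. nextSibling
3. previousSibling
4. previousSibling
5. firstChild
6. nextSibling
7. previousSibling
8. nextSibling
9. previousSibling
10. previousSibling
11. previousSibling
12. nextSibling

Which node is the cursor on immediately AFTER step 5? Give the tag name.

After 1 (lastChild): html
After 2 (nextSibling): html (no-op, stayed)
After 3 (previousSibling): article
After 4 (previousSibling): h3
After 5 (firstChild): h3 (no-op, stayed)

Answer: h3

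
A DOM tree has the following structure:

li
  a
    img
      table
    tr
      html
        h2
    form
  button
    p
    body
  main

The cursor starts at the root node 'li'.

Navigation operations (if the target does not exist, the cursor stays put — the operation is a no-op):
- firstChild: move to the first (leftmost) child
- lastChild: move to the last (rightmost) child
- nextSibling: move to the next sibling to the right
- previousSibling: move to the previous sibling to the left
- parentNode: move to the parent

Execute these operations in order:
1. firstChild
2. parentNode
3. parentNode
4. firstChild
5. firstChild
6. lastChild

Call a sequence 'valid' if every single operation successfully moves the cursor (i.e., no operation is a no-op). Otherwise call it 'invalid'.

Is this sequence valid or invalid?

After 1 (firstChild): a
After 2 (parentNode): li
After 3 (parentNode): li (no-op, stayed)
After 4 (firstChild): a
After 5 (firstChild): img
After 6 (lastChild): table

Answer: invalid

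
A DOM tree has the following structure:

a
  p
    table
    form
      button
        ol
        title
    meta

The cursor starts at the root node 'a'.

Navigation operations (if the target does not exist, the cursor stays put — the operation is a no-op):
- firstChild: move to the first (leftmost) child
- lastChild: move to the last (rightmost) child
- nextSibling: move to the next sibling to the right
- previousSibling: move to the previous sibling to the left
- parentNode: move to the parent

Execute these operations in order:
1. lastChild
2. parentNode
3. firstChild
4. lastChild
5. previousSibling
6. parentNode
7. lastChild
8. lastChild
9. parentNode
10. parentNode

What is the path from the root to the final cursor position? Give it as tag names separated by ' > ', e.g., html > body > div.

Answer: a

Derivation:
After 1 (lastChild): p
After 2 (parentNode): a
After 3 (firstChild): p
After 4 (lastChild): meta
After 5 (previousSibling): form
After 6 (parentNode): p
After 7 (lastChild): meta
After 8 (lastChild): meta (no-op, stayed)
After 9 (parentNode): p
After 10 (parentNode): a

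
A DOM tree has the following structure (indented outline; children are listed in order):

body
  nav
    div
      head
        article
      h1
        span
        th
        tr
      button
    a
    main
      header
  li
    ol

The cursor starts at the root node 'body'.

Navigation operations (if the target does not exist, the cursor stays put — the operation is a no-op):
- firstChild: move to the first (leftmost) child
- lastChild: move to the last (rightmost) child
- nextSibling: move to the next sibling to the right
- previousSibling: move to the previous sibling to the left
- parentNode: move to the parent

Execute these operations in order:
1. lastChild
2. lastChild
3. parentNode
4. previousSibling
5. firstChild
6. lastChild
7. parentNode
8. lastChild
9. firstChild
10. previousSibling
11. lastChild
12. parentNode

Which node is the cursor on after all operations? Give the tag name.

Answer: h1

Derivation:
After 1 (lastChild): li
After 2 (lastChild): ol
After 3 (parentNode): li
After 4 (previousSibling): nav
After 5 (firstChild): div
After 6 (lastChild): button
After 7 (parentNode): div
After 8 (lastChild): button
After 9 (firstChild): button (no-op, stayed)
After 10 (previousSibling): h1
After 11 (lastChild): tr
After 12 (parentNode): h1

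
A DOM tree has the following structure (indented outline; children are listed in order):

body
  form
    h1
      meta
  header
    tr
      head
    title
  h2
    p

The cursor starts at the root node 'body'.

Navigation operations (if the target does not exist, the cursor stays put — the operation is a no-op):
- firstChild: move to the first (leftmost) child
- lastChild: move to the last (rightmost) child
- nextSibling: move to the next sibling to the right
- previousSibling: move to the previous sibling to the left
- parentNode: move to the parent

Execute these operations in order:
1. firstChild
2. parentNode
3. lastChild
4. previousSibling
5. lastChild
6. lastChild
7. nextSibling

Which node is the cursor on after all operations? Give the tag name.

After 1 (firstChild): form
After 2 (parentNode): body
After 3 (lastChild): h2
After 4 (previousSibling): header
After 5 (lastChild): title
After 6 (lastChild): title (no-op, stayed)
After 7 (nextSibling): title (no-op, stayed)

Answer: title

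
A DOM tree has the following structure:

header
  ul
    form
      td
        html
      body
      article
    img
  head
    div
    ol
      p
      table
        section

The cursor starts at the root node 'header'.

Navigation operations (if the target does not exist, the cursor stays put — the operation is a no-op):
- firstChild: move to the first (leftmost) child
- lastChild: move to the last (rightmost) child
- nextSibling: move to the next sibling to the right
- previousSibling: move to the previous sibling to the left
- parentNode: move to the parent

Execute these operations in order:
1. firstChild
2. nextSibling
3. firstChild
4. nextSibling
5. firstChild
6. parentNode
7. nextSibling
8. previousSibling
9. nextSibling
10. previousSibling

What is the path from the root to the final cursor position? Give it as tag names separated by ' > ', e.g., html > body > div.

After 1 (firstChild): ul
After 2 (nextSibling): head
After 3 (firstChild): div
After 4 (nextSibling): ol
After 5 (firstChild): p
After 6 (parentNode): ol
After 7 (nextSibling): ol (no-op, stayed)
After 8 (previousSibling): div
After 9 (nextSibling): ol
After 10 (previousSibling): div

Answer: header > head > div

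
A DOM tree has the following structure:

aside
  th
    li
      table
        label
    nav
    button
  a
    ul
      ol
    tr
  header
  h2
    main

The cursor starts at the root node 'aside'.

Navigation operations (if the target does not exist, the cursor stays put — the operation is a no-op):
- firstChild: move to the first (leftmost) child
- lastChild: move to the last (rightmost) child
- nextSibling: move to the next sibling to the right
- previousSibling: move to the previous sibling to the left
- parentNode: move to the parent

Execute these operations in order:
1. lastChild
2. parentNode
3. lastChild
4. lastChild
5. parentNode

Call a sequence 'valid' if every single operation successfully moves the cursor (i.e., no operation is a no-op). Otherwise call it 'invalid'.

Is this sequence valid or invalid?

Answer: valid

Derivation:
After 1 (lastChild): h2
After 2 (parentNode): aside
After 3 (lastChild): h2
After 4 (lastChild): main
After 5 (parentNode): h2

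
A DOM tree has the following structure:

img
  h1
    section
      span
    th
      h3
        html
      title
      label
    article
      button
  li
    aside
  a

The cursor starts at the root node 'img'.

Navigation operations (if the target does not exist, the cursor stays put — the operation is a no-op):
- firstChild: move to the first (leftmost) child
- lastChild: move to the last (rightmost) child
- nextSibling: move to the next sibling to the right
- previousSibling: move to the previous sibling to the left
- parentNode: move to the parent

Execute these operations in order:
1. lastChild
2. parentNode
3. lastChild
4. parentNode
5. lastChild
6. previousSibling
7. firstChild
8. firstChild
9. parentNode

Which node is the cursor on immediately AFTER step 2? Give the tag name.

After 1 (lastChild): a
After 2 (parentNode): img

Answer: img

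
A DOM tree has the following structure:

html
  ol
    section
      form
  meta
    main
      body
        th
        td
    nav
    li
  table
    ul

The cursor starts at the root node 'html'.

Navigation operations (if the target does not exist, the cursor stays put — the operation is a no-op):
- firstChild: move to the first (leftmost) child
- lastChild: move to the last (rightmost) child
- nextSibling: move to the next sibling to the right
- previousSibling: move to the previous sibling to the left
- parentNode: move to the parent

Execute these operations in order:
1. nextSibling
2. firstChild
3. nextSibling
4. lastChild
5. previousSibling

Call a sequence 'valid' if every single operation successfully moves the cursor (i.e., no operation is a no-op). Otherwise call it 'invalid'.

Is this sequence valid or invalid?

Answer: invalid

Derivation:
After 1 (nextSibling): html (no-op, stayed)
After 2 (firstChild): ol
After 3 (nextSibling): meta
After 4 (lastChild): li
After 5 (previousSibling): nav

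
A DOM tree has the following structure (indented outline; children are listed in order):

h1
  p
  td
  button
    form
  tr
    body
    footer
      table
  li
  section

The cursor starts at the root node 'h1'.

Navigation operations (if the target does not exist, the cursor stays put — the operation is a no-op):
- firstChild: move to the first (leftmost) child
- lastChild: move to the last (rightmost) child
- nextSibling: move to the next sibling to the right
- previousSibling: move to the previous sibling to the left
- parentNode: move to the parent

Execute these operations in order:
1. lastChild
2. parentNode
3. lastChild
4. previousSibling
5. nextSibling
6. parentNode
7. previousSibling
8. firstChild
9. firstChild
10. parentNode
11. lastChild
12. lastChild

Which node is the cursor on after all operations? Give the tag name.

After 1 (lastChild): section
After 2 (parentNode): h1
After 3 (lastChild): section
After 4 (previousSibling): li
After 5 (nextSibling): section
After 6 (parentNode): h1
After 7 (previousSibling): h1 (no-op, stayed)
After 8 (firstChild): p
After 9 (firstChild): p (no-op, stayed)
After 10 (parentNode): h1
After 11 (lastChild): section
After 12 (lastChild): section (no-op, stayed)

Answer: section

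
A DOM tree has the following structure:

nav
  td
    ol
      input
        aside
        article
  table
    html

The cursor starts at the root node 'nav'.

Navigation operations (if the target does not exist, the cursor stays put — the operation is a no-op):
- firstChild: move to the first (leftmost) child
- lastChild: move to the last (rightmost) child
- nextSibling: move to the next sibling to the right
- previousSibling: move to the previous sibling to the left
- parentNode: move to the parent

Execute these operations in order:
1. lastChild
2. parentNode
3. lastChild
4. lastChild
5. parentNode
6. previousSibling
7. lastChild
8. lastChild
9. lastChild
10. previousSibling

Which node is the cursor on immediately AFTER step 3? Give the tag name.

Answer: table

Derivation:
After 1 (lastChild): table
After 2 (parentNode): nav
After 3 (lastChild): table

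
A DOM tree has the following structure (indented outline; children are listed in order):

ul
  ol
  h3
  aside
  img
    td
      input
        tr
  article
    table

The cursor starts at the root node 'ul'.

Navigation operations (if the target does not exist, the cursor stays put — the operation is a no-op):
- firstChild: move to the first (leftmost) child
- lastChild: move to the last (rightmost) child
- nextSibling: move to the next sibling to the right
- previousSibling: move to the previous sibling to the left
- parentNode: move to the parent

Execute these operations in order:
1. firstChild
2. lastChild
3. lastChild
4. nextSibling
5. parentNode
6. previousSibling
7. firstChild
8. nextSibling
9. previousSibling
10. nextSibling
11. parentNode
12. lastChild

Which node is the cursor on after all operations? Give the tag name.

Answer: article

Derivation:
After 1 (firstChild): ol
After 2 (lastChild): ol (no-op, stayed)
After 3 (lastChild): ol (no-op, stayed)
After 4 (nextSibling): h3
After 5 (parentNode): ul
After 6 (previousSibling): ul (no-op, stayed)
After 7 (firstChild): ol
After 8 (nextSibling): h3
After 9 (previousSibling): ol
After 10 (nextSibling): h3
After 11 (parentNode): ul
After 12 (lastChild): article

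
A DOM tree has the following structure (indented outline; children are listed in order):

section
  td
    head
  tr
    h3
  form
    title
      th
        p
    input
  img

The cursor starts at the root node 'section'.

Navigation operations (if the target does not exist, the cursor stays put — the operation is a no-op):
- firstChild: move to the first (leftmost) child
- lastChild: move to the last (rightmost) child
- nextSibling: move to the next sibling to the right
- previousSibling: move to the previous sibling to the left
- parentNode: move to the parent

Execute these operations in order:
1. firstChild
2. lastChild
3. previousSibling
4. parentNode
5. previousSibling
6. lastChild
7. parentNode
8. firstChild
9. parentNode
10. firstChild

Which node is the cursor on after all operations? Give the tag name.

Answer: head

Derivation:
After 1 (firstChild): td
After 2 (lastChild): head
After 3 (previousSibling): head (no-op, stayed)
After 4 (parentNode): td
After 5 (previousSibling): td (no-op, stayed)
After 6 (lastChild): head
After 7 (parentNode): td
After 8 (firstChild): head
After 9 (parentNode): td
After 10 (firstChild): head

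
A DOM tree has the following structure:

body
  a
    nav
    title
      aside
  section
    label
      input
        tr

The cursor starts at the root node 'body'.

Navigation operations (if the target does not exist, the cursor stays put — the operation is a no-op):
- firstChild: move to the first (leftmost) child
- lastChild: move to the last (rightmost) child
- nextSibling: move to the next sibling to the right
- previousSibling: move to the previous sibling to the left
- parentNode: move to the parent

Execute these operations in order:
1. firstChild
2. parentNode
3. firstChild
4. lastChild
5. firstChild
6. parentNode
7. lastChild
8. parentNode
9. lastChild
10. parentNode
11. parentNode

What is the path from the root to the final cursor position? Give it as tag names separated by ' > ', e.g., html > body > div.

Answer: body > a

Derivation:
After 1 (firstChild): a
After 2 (parentNode): body
After 3 (firstChild): a
After 4 (lastChild): title
After 5 (firstChild): aside
After 6 (parentNode): title
After 7 (lastChild): aside
After 8 (parentNode): title
After 9 (lastChild): aside
After 10 (parentNode): title
After 11 (parentNode): a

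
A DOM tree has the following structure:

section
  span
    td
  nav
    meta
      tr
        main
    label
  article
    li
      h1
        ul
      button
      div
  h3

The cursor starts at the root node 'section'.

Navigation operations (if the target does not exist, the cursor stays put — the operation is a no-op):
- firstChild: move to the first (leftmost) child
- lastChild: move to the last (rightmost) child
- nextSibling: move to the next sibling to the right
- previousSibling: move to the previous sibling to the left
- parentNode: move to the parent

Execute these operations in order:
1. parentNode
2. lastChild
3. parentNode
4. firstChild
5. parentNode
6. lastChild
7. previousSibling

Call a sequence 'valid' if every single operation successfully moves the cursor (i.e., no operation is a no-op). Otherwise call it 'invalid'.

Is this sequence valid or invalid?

Answer: invalid

Derivation:
After 1 (parentNode): section (no-op, stayed)
After 2 (lastChild): h3
After 3 (parentNode): section
After 4 (firstChild): span
After 5 (parentNode): section
After 6 (lastChild): h3
After 7 (previousSibling): article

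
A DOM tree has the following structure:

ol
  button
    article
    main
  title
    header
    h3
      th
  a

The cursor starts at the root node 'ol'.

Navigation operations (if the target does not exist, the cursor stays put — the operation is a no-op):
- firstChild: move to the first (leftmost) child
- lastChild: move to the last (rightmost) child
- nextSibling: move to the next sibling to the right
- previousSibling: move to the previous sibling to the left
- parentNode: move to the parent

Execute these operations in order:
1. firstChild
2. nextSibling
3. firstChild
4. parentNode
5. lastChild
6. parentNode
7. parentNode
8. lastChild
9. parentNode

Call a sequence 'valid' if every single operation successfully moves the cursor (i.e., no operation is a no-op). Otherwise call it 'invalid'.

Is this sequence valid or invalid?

Answer: valid

Derivation:
After 1 (firstChild): button
After 2 (nextSibling): title
After 3 (firstChild): header
After 4 (parentNode): title
After 5 (lastChild): h3
After 6 (parentNode): title
After 7 (parentNode): ol
After 8 (lastChild): a
After 9 (parentNode): ol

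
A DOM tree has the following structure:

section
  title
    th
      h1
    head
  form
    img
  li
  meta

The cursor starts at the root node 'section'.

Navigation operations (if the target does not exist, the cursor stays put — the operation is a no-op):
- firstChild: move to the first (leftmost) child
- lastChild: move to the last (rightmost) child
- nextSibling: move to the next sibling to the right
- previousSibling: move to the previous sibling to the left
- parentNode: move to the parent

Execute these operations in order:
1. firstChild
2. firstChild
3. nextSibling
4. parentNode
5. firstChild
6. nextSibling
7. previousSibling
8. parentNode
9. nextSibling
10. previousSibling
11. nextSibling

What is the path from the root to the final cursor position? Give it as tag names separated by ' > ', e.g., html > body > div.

After 1 (firstChild): title
After 2 (firstChild): th
After 3 (nextSibling): head
After 4 (parentNode): title
After 5 (firstChild): th
After 6 (nextSibling): head
After 7 (previousSibling): th
After 8 (parentNode): title
After 9 (nextSibling): form
After 10 (previousSibling): title
After 11 (nextSibling): form

Answer: section > form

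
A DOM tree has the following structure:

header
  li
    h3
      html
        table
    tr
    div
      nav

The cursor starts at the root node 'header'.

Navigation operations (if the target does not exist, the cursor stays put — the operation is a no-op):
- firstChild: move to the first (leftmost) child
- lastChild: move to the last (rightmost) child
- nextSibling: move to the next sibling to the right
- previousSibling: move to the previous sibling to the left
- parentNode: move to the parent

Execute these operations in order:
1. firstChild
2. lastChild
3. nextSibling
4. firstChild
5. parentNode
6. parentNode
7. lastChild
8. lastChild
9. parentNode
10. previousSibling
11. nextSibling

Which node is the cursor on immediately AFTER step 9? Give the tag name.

After 1 (firstChild): li
After 2 (lastChild): div
After 3 (nextSibling): div (no-op, stayed)
After 4 (firstChild): nav
After 5 (parentNode): div
After 6 (parentNode): li
After 7 (lastChild): div
After 8 (lastChild): nav
After 9 (parentNode): div

Answer: div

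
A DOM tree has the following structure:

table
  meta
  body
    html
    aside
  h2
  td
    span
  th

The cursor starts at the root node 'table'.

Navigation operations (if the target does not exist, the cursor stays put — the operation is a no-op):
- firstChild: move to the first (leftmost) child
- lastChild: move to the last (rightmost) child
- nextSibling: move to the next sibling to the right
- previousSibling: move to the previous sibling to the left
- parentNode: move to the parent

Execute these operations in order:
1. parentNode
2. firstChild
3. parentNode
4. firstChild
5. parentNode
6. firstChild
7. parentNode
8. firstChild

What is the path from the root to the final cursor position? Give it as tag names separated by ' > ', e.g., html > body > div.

Answer: table > meta

Derivation:
After 1 (parentNode): table (no-op, stayed)
After 2 (firstChild): meta
After 3 (parentNode): table
After 4 (firstChild): meta
After 5 (parentNode): table
After 6 (firstChild): meta
After 7 (parentNode): table
After 8 (firstChild): meta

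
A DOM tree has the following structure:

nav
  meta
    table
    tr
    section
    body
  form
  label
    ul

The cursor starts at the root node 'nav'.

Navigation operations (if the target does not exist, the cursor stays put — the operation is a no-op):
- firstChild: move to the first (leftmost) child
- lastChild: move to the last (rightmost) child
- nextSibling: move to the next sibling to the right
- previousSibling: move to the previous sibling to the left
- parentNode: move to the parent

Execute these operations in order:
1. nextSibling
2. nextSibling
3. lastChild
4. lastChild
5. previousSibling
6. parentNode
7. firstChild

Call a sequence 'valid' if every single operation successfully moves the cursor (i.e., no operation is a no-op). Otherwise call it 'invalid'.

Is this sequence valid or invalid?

After 1 (nextSibling): nav (no-op, stayed)
After 2 (nextSibling): nav (no-op, stayed)
After 3 (lastChild): label
After 4 (lastChild): ul
After 5 (previousSibling): ul (no-op, stayed)
After 6 (parentNode): label
After 7 (firstChild): ul

Answer: invalid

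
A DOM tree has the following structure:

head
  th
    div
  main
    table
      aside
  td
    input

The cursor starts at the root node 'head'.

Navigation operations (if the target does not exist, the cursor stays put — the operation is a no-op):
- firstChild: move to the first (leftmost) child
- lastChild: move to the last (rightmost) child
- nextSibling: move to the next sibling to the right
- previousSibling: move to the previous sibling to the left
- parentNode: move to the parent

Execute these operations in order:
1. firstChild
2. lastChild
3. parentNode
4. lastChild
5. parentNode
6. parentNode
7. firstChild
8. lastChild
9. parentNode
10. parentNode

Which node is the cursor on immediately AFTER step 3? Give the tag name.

After 1 (firstChild): th
After 2 (lastChild): div
After 3 (parentNode): th

Answer: th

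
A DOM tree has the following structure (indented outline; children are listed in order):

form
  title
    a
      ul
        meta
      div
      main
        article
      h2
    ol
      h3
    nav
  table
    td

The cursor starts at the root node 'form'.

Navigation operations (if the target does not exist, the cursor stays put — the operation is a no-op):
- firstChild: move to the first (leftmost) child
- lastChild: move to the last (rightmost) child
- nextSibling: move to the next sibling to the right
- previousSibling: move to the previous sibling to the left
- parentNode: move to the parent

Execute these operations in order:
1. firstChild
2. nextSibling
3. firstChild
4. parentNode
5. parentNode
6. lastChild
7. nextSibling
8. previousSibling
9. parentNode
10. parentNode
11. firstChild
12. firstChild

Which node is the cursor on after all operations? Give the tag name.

After 1 (firstChild): title
After 2 (nextSibling): table
After 3 (firstChild): td
After 4 (parentNode): table
After 5 (parentNode): form
After 6 (lastChild): table
After 7 (nextSibling): table (no-op, stayed)
After 8 (previousSibling): title
After 9 (parentNode): form
After 10 (parentNode): form (no-op, stayed)
After 11 (firstChild): title
After 12 (firstChild): a

Answer: a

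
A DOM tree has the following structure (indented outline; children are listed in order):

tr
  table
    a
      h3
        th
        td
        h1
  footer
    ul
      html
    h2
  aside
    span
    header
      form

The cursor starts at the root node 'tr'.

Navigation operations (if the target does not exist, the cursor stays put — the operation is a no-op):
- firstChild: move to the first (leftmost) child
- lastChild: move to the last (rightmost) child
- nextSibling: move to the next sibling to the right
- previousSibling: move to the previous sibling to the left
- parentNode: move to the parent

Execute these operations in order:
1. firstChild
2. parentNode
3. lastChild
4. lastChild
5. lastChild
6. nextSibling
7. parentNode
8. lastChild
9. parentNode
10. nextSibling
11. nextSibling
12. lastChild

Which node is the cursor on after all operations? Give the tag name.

After 1 (firstChild): table
After 2 (parentNode): tr
After 3 (lastChild): aside
After 4 (lastChild): header
After 5 (lastChild): form
After 6 (nextSibling): form (no-op, stayed)
After 7 (parentNode): header
After 8 (lastChild): form
After 9 (parentNode): header
After 10 (nextSibling): header (no-op, stayed)
After 11 (nextSibling): header (no-op, stayed)
After 12 (lastChild): form

Answer: form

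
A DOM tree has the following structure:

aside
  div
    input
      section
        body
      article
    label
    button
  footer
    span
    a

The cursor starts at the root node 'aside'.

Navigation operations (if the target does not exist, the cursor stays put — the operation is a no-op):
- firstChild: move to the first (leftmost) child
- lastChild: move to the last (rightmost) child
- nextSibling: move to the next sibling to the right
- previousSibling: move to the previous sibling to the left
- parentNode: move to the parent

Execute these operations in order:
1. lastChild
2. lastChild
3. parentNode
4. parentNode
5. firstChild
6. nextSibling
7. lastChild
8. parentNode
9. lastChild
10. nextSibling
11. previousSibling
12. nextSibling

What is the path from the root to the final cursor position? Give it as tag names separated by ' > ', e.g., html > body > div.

Answer: aside > footer > a

Derivation:
After 1 (lastChild): footer
After 2 (lastChild): a
After 3 (parentNode): footer
After 4 (parentNode): aside
After 5 (firstChild): div
After 6 (nextSibling): footer
After 7 (lastChild): a
After 8 (parentNode): footer
After 9 (lastChild): a
After 10 (nextSibling): a (no-op, stayed)
After 11 (previousSibling): span
After 12 (nextSibling): a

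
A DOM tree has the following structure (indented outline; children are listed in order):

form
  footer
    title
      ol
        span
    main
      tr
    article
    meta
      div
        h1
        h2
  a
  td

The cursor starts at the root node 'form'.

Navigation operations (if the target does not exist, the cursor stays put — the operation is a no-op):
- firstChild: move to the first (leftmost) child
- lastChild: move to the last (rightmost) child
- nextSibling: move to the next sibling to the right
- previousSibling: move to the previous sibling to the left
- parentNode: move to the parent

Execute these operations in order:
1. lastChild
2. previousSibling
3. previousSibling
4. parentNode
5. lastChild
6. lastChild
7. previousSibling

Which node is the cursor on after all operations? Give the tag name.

After 1 (lastChild): td
After 2 (previousSibling): a
After 3 (previousSibling): footer
After 4 (parentNode): form
After 5 (lastChild): td
After 6 (lastChild): td (no-op, stayed)
After 7 (previousSibling): a

Answer: a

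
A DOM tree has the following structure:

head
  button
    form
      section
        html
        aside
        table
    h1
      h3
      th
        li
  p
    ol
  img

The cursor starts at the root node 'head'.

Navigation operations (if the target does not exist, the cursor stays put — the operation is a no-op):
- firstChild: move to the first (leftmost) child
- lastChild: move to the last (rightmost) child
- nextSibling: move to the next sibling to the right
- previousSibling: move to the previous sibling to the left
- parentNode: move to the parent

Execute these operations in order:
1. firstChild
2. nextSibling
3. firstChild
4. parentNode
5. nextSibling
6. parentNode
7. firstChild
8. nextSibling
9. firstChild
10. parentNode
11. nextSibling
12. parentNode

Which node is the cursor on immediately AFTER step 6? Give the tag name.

After 1 (firstChild): button
After 2 (nextSibling): p
After 3 (firstChild): ol
After 4 (parentNode): p
After 5 (nextSibling): img
After 6 (parentNode): head

Answer: head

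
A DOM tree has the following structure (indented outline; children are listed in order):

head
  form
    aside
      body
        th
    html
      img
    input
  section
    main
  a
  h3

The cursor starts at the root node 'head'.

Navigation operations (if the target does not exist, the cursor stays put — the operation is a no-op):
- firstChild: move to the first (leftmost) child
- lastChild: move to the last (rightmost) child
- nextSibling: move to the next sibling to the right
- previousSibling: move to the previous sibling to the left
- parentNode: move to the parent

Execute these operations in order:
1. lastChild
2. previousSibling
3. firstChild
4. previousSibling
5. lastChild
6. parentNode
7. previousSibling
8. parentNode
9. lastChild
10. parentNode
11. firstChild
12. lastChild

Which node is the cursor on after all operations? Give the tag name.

Answer: input

Derivation:
After 1 (lastChild): h3
After 2 (previousSibling): a
After 3 (firstChild): a (no-op, stayed)
After 4 (previousSibling): section
After 5 (lastChild): main
After 6 (parentNode): section
After 7 (previousSibling): form
After 8 (parentNode): head
After 9 (lastChild): h3
After 10 (parentNode): head
After 11 (firstChild): form
After 12 (lastChild): input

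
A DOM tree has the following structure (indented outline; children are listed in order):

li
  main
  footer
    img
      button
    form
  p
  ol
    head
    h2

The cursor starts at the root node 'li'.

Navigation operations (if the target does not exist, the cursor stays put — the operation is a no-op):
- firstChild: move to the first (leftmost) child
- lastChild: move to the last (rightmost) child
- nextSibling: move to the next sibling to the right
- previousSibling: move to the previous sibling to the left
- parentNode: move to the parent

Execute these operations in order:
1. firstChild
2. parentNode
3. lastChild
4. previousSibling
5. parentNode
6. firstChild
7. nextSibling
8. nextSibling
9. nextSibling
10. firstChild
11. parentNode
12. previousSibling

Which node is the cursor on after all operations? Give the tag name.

After 1 (firstChild): main
After 2 (parentNode): li
After 3 (lastChild): ol
After 4 (previousSibling): p
After 5 (parentNode): li
After 6 (firstChild): main
After 7 (nextSibling): footer
After 8 (nextSibling): p
After 9 (nextSibling): ol
After 10 (firstChild): head
After 11 (parentNode): ol
After 12 (previousSibling): p

Answer: p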